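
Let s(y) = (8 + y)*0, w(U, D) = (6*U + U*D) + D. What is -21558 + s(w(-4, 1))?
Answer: -21558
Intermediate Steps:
w(U, D) = D + 6*U + D*U (w(U, D) = (6*U + D*U) + D = D + 6*U + D*U)
s(y) = 0
-21558 + s(w(-4, 1)) = -21558 + 0 = -21558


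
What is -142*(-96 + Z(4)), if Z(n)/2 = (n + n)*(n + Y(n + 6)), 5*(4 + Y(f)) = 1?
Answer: 65888/5 ≈ 13178.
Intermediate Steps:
Y(f) = -19/5 (Y(f) = -4 + (1/5)*1 = -4 + 1/5 = -19/5)
Z(n) = 4*n*(-19/5 + n) (Z(n) = 2*((n + n)*(n - 19/5)) = 2*((2*n)*(-19/5 + n)) = 2*(2*n*(-19/5 + n)) = 4*n*(-19/5 + n))
-142*(-96 + Z(4)) = -142*(-96 + (4/5)*4*(-19 + 5*4)) = -142*(-96 + (4/5)*4*(-19 + 20)) = -142*(-96 + (4/5)*4*1) = -142*(-96 + 16/5) = -142*(-464/5) = 65888/5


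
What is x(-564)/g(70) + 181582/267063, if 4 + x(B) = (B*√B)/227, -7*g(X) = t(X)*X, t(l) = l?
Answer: 32043913/46736025 + 282*I*√141/39725 ≈ 0.68564 + 0.084294*I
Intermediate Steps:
g(X) = -X²/7 (g(X) = -X*X/7 = -X²/7)
x(B) = -4 + B^(3/2)/227 (x(B) = -4 + (B*√B)/227 = -4 + B^(3/2)*(1/227) = -4 + B^(3/2)/227)
x(-564)/g(70) + 181582/267063 = (-4 + (-564)^(3/2)/227)/((-⅐*70²)) + 181582/267063 = (-4 + (-1128*I*√141)/227)/((-⅐*4900)) + 181582*(1/267063) = (-4 - 1128*I*√141/227)/(-700) + 181582/267063 = (-4 - 1128*I*√141/227)*(-1/700) + 181582/267063 = (1/175 + 282*I*√141/39725) + 181582/267063 = 32043913/46736025 + 282*I*√141/39725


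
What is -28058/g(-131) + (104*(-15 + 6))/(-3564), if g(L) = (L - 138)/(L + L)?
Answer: -727761410/26631 ≈ -27328.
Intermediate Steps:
g(L) = (-138 + L)/(2*L) (g(L) = (-138 + L)/((2*L)) = (-138 + L)*(1/(2*L)) = (-138 + L)/(2*L))
-28058/g(-131) + (104*(-15 + 6))/(-3564) = -28058*(-262/(-138 - 131)) + (104*(-15 + 6))/(-3564) = -28058/((1/2)*(-1/131)*(-269)) + (104*(-9))*(-1/3564) = -28058/269/262 - 936*(-1/3564) = -28058*262/269 + 26/99 = -7351196/269 + 26/99 = -727761410/26631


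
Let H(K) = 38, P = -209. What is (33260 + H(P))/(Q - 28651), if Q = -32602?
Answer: -33298/61253 ≈ -0.54361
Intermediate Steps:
(33260 + H(P))/(Q - 28651) = (33260 + 38)/(-32602 - 28651) = 33298/(-61253) = 33298*(-1/61253) = -33298/61253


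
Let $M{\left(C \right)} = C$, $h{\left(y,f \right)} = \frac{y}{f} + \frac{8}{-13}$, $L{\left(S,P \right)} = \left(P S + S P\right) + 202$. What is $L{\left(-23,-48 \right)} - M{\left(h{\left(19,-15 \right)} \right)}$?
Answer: $\frac{470317}{195} \approx 2411.9$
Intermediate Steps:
$L{\left(S,P \right)} = 202 + 2 P S$ ($L{\left(S,P \right)} = \left(P S + P S\right) + 202 = 2 P S + 202 = 202 + 2 P S$)
$h{\left(y,f \right)} = - \frac{8}{13} + \frac{y}{f}$ ($h{\left(y,f \right)} = \frac{y}{f} + 8 \left(- \frac{1}{13}\right) = \frac{y}{f} - \frac{8}{13} = - \frac{8}{13} + \frac{y}{f}$)
$L{\left(-23,-48 \right)} - M{\left(h{\left(19,-15 \right)} \right)} = \left(202 + 2 \left(-48\right) \left(-23\right)\right) - \left(- \frac{8}{13} + \frac{19}{-15}\right) = \left(202 + 2208\right) - \left(- \frac{8}{13} + 19 \left(- \frac{1}{15}\right)\right) = 2410 - \left(- \frac{8}{13} - \frac{19}{15}\right) = 2410 - - \frac{367}{195} = 2410 + \frac{367}{195} = \frac{470317}{195}$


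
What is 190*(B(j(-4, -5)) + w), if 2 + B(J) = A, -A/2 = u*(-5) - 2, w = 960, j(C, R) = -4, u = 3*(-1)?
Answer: 177080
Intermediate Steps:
u = -3
A = -26 (A = -2*(-3*(-5) - 2) = -2*(15 - 2) = -2*13 = -26)
B(J) = -28 (B(J) = -2 - 26 = -28)
190*(B(j(-4, -5)) + w) = 190*(-28 + 960) = 190*932 = 177080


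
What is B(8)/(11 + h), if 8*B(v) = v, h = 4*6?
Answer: 1/35 ≈ 0.028571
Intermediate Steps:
h = 24
B(v) = v/8
B(8)/(11 + h) = ((⅛)*8)/(11 + 24) = 1/35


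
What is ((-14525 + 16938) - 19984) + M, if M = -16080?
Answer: -33651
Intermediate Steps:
((-14525 + 16938) - 19984) + M = ((-14525 + 16938) - 19984) - 16080 = (2413 - 19984) - 16080 = -17571 - 16080 = -33651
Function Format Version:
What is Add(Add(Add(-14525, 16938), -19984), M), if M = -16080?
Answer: -33651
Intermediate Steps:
Add(Add(Add(-14525, 16938), -19984), M) = Add(Add(Add(-14525, 16938), -19984), -16080) = Add(Add(2413, -19984), -16080) = Add(-17571, -16080) = -33651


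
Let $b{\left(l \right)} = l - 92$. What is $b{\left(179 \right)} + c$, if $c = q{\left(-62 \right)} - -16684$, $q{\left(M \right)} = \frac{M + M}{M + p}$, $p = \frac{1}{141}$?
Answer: $\frac{146612795}{8741} \approx 16773.0$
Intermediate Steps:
$p = \frac{1}{141} \approx 0.0070922$
$b{\left(l \right)} = -92 + l$
$q{\left(M \right)} = \frac{2 M}{\frac{1}{141} + M}$ ($q{\left(M \right)} = \frac{M + M}{M + \frac{1}{141}} = \frac{2 M}{\frac{1}{141} + M}$)
$c = \frac{145852328}{8741}$ ($c = 282 \left(-62\right) \frac{1}{1 + 141 \left(-62\right)} - -16684 = 282 \left(-62\right) \frac{1}{1 - 8742} + 16684 = 282 \left(-62\right) \frac{1}{-8741} + 16684 = 282 \left(-62\right) \left(- \frac{1}{8741}\right) + 16684 = \frac{17484}{8741} + 16684 = \frac{145852328}{8741} \approx 16686.0$)
$b{\left(179 \right)} + c = \left(-92 + 179\right) + \frac{145852328}{8741} = 87 + \frac{145852328}{8741} = \frac{146612795}{8741}$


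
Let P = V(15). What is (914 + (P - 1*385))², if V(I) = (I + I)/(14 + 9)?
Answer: 148766809/529 ≈ 2.8122e+5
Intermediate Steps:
V(I) = 2*I/23 (V(I) = (2*I)/23 = (2*I)*(1/23) = 2*I/23)
P = 30/23 (P = (2/23)*15 = 30/23 ≈ 1.3043)
(914 + (P - 1*385))² = (914 + (30/23 - 1*385))² = (914 + (30/23 - 385))² = (914 - 8825/23)² = (12197/23)² = 148766809/529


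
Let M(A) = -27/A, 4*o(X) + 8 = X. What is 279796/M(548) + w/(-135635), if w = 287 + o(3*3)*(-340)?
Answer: -20796671497534/3662145 ≈ -5.6788e+6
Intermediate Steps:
o(X) = -2 + X/4
w = 202 (w = 287 + (-2 + (3*3)/4)*(-340) = 287 + (-2 + (¼)*9)*(-340) = 287 + (-2 + 9/4)*(-340) = 287 + (¼)*(-340) = 287 - 85 = 202)
279796/M(548) + w/(-135635) = 279796/((-27/548)) + 202/(-135635) = 279796/((-27*1/548)) + 202*(-1/135635) = 279796/(-27/548) - 202/135635 = 279796*(-548/27) - 202/135635 = -153328208/27 - 202/135635 = -20796671497534/3662145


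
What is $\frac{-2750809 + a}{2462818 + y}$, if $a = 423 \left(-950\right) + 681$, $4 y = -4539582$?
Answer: $- \frac{6303956}{2655845} \approx -2.3736$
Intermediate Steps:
$y = - \frac{2269791}{2}$ ($y = \frac{1}{4} \left(-4539582\right) = - \frac{2269791}{2} \approx -1.1349 \cdot 10^{6}$)
$a = -401169$ ($a = -401850 + 681 = -401169$)
$\frac{-2750809 + a}{2462818 + y} = \frac{-2750809 - 401169}{2462818 - \frac{2269791}{2}} = - \frac{3151978}{\frac{2655845}{2}} = \left(-3151978\right) \frac{2}{2655845} = - \frac{6303956}{2655845}$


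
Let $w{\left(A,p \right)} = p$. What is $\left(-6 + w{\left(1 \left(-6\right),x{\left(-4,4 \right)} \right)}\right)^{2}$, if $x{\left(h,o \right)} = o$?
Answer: $4$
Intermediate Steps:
$\left(-6 + w{\left(1 \left(-6\right),x{\left(-4,4 \right)} \right)}\right)^{2} = \left(-6 + 4\right)^{2} = \left(-2\right)^{2} = 4$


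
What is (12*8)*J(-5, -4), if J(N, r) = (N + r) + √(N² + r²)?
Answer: -864 + 96*√41 ≈ -249.30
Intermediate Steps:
J(N, r) = N + r + √(N² + r²)
(12*8)*J(-5, -4) = (12*8)*(-5 - 4 + √((-5)² + (-4)²)) = 96*(-5 - 4 + √(25 + 16)) = 96*(-5 - 4 + √41) = 96*(-9 + √41) = -864 + 96*√41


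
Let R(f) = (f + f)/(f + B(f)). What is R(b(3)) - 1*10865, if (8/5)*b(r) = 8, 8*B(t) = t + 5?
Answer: -54317/5 ≈ -10863.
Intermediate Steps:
B(t) = 5/8 + t/8 (B(t) = (t + 5)/8 = (5 + t)/8 = 5/8 + t/8)
b(r) = 5 (b(r) = (5/8)*8 = 5)
R(f) = 2*f/(5/8 + 9*f/8) (R(f) = (f + f)/(f + (5/8 + f/8)) = (2*f)/(5/8 + 9*f/8) = 2*f/(5/8 + 9*f/8))
R(b(3)) - 1*10865 = 16*5/(5 + 9*5) - 1*10865 = 16*5/(5 + 45) - 10865 = 16*5/50 - 10865 = 16*5*(1/50) - 10865 = 8/5 - 10865 = -54317/5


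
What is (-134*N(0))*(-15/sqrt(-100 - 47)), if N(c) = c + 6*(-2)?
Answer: 8040*I*sqrt(3)/7 ≈ 1989.4*I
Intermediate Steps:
N(c) = -12 + c (N(c) = c - 12 = -12 + c)
(-134*N(0))*(-15/sqrt(-100 - 47)) = (-134*(-12 + 0))*(-15/sqrt(-100 - 47)) = (-134*(-12))*(-15*(-I*sqrt(3)/21)) = 1608*(-15*(-I*sqrt(3)/21)) = 1608*(-(-5)*I*sqrt(3)/7) = 1608*(5*I*sqrt(3)/7) = 8040*I*sqrt(3)/7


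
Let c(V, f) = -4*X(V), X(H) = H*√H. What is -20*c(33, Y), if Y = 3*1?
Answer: 2640*√33 ≈ 15166.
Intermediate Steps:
X(H) = H^(3/2)
Y = 3
c(V, f) = -4*V^(3/2)
-20*c(33, Y) = -(-80)*33^(3/2) = -(-80)*33*√33 = -(-2640)*√33 = 2640*√33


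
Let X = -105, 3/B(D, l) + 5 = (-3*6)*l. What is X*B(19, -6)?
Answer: -315/103 ≈ -3.0583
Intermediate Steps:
B(D, l) = 3/(-5 - 18*l) (B(D, l) = 3/(-5 + (-3*6)*l) = 3/(-5 - 18*l))
X*B(19, -6) = -(-315)/(5 + 18*(-6)) = -(-315)/(5 - 108) = -(-315)/(-103) = -(-315)*(-1)/103 = -105*3/103 = -315/103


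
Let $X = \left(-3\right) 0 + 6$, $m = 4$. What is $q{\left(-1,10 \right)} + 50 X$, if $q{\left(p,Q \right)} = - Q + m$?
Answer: $294$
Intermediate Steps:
$X = 6$ ($X = 0 + 6 = 6$)
$q{\left(p,Q \right)} = 4 - Q$ ($q{\left(p,Q \right)} = - Q + 4 = 4 - Q$)
$q{\left(-1,10 \right)} + 50 X = \left(4 - 10\right) + 50 \cdot 6 = \left(4 - 10\right) + 300 = -6 + 300 = 294$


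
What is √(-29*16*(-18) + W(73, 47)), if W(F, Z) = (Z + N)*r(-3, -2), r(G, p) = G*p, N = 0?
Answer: √8634 ≈ 92.919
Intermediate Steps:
W(F, Z) = 6*Z (W(F, Z) = (Z + 0)*(-3*(-2)) = Z*6 = 6*Z)
√(-29*16*(-18) + W(73, 47)) = √(-29*16*(-18) + 6*47) = √(-464*(-18) + 282) = √(8352 + 282) = √8634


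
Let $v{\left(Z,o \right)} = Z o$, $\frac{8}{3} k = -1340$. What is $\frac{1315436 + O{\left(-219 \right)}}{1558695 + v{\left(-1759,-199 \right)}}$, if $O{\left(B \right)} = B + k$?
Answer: $\frac{2629429}{3817472} \approx 0.68879$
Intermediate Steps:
$k = - \frac{1005}{2}$ ($k = \frac{3}{8} \left(-1340\right) = - \frac{1005}{2} \approx -502.5$)
$O{\left(B \right)} = - \frac{1005}{2} + B$ ($O{\left(B \right)} = B - \frac{1005}{2} = - \frac{1005}{2} + B$)
$\frac{1315436 + O{\left(-219 \right)}}{1558695 + v{\left(-1759,-199 \right)}} = \frac{1315436 - \frac{1443}{2}}{1558695 - -350041} = \frac{1315436 - \frac{1443}{2}}{1558695 + 350041} = \frac{2629429}{2 \cdot 1908736} = \frac{2629429}{2} \cdot \frac{1}{1908736} = \frac{2629429}{3817472}$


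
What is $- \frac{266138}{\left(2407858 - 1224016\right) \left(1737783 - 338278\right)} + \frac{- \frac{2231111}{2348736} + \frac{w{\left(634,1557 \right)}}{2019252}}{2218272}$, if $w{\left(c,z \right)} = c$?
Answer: $- \frac{50486086688351617637}{85755966714909678192445440} \approx -5.8872 \cdot 10^{-7}$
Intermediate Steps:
$- \frac{266138}{\left(2407858 - 1224016\right) \left(1737783 - 338278\right)} + \frac{- \frac{2231111}{2348736} + \frac{w{\left(634,1557 \right)}}{2019252}}{2218272} = - \frac{266138}{\left(2407858 - 1224016\right) \left(1737783 - 338278\right)} + \frac{- \frac{2231111}{2348736} + \frac{634}{2019252}}{2218272} = - \frac{266138}{1183842 \cdot 1399505} + \left(\left(-2231111\right) \frac{1}{2348736} + 634 \cdot \frac{1}{2019252}\right) \frac{1}{2218272} = - \frac{266138}{1656792798210} + \left(- \frac{2371}{2496} + \frac{317}{1009626}\right) \frac{1}{2218272} = \left(-266138\right) \frac{1}{1656792798210} - \frac{132946223}{310561345296384} = - \frac{133069}{828396399105} - \frac{132946223}{310561345296384} = - \frac{50486086688351617637}{85755966714909678192445440}$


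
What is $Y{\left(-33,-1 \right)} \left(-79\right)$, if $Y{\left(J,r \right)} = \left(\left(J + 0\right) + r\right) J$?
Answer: $-88638$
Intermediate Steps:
$Y{\left(J,r \right)} = J \left(J + r\right)$ ($Y{\left(J,r \right)} = \left(J + r\right) J = J \left(J + r\right)$)
$Y{\left(-33,-1 \right)} \left(-79\right) = - 33 \left(-33 - 1\right) \left(-79\right) = \left(-33\right) \left(-34\right) \left(-79\right) = 1122 \left(-79\right) = -88638$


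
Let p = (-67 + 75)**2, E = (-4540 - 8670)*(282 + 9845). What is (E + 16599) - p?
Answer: -133761135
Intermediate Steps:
E = -133777670 (E = -13210*10127 = -133777670)
p = 64 (p = 8**2 = 64)
(E + 16599) - p = (-133777670 + 16599) - 1*64 = -133761071 - 64 = -133761135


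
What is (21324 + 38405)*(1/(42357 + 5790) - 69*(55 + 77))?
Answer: -26192532800875/48147 ≈ -5.4401e+8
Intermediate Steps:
(21324 + 38405)*(1/(42357 + 5790) - 69*(55 + 77)) = 59729*(1/48147 - 69*132) = 59729*(1/48147 - 9108) = 59729*(-438522875/48147) = -26192532800875/48147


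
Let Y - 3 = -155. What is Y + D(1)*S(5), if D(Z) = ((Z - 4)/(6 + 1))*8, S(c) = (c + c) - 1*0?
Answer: -1304/7 ≈ -186.29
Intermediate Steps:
Y = -152 (Y = 3 - 155 = -152)
S(c) = 2*c (S(c) = 2*c + 0 = 2*c)
D(Z) = -32/7 + 8*Z/7 (D(Z) = ((-4 + Z)/7)*8 = ((-4 + Z)*(1/7))*8 = (-4/7 + Z/7)*8 = -32/7 + 8*Z/7)
Y + D(1)*S(5) = -152 + (-32/7 + (8/7)*1)*(2*5) = -152 + (-32/7 + 8/7)*10 = -152 - 24/7*10 = -152 - 240/7 = -1304/7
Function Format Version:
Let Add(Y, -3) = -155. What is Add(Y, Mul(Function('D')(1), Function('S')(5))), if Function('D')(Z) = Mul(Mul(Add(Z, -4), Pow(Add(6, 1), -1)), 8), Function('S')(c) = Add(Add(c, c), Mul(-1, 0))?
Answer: Rational(-1304, 7) ≈ -186.29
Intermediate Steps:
Y = -152 (Y = Add(3, -155) = -152)
Function('S')(c) = Mul(2, c) (Function('S')(c) = Add(Mul(2, c), 0) = Mul(2, c))
Function('D')(Z) = Add(Rational(-32, 7), Mul(Rational(8, 7), Z)) (Function('D')(Z) = Mul(Mul(Add(-4, Z), Pow(7, -1)), 8) = Mul(Mul(Add(-4, Z), Rational(1, 7)), 8) = Mul(Add(Rational(-4, 7), Mul(Rational(1, 7), Z)), 8) = Add(Rational(-32, 7), Mul(Rational(8, 7), Z)))
Add(Y, Mul(Function('D')(1), Function('S')(5))) = Add(-152, Mul(Add(Rational(-32, 7), Mul(Rational(8, 7), 1)), Mul(2, 5))) = Add(-152, Mul(Add(Rational(-32, 7), Rational(8, 7)), 10)) = Add(-152, Mul(Rational(-24, 7), 10)) = Add(-152, Rational(-240, 7)) = Rational(-1304, 7)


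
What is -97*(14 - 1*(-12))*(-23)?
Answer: 58006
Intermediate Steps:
-97*(14 - 1*(-12))*(-23) = -97*(14 + 12)*(-23) = -97*26*(-23) = -2522*(-23) = 58006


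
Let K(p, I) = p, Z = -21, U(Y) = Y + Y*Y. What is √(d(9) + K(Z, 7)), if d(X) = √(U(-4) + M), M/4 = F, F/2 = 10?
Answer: √(-21 + 2*√23) ≈ 3.3776*I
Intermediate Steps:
U(Y) = Y + Y²
F = 20 (F = 2*10 = 20)
M = 80 (M = 4*20 = 80)
d(X) = 2*√23 (d(X) = √(-4*(1 - 4) + 80) = √(-4*(-3) + 80) = √(12 + 80) = √92 = 2*√23)
√(d(9) + K(Z, 7)) = √(2*√23 - 21) = √(-21 + 2*√23)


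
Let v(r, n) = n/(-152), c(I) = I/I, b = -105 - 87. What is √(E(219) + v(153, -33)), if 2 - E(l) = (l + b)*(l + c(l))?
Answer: I*√34296634/76 ≈ 77.057*I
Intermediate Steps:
b = -192
c(I) = 1
v(r, n) = -n/152 (v(r, n) = n*(-1/152) = -n/152)
E(l) = 2 - (1 + l)*(-192 + l) (E(l) = 2 - (l - 192)*(l + 1) = 2 - (-192 + l)*(1 + l) = 2 - (1 + l)*(-192 + l))
√(E(219) + v(153, -33)) = √((194 - 1*219² + 191*219) - 1/152*(-33)) = √((194 - 1*47961 + 41829) + 33/152) = √((194 - 47961 + 41829) + 33/152) = √(-5938 + 33/152) = √(-902543/152) = I*√34296634/76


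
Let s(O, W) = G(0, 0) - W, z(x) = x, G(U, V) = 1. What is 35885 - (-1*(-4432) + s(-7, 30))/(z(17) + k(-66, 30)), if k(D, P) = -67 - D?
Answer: 569757/16 ≈ 35610.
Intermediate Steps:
s(O, W) = 1 - W
35885 - (-1*(-4432) + s(-7, 30))/(z(17) + k(-66, 30)) = 35885 - (-1*(-4432) + (1 - 1*30))/(17 + (-67 - 1*(-66))) = 35885 - (4432 + (1 - 30))/(17 + (-67 + 66)) = 35885 - (4432 - 29)/(17 - 1) = 35885 - 4403/16 = 569757/16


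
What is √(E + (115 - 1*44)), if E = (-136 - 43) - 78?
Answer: I*√186 ≈ 13.638*I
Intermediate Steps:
E = -257 (E = -179 - 78 = -257)
√(E + (115 - 1*44)) = √(-257 + (115 - 1*44)) = √(-257 + (115 - 44)) = √(-257 + 71) = √(-186) = I*√186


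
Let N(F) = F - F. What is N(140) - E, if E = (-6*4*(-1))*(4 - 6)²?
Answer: -96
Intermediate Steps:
N(F) = 0
E = 96 (E = -24*(-1)*(-2)² = 24*4 = 96)
N(140) - E = 0 - 1*96 = 0 - 96 = -96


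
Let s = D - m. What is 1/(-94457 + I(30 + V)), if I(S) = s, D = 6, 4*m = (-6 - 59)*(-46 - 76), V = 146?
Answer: -2/192867 ≈ -1.0370e-5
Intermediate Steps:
m = 3965/2 (m = ((-6 - 59)*(-46 - 76))/4 = (-65*(-122))/4 = (¼)*7930 = 3965/2 ≈ 1982.5)
s = -3953/2 (s = 6 - 1*3965/2 = 6 - 3965/2 = -3953/2 ≈ -1976.5)
I(S) = -3953/2
1/(-94457 + I(30 + V)) = 1/(-94457 - 3953/2) = 1/(-192867/2) = -2/192867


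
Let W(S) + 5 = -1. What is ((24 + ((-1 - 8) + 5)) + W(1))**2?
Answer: 196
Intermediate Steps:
W(S) = -6 (W(S) = -5 - 1 = -6)
((24 + ((-1 - 8) + 5)) + W(1))**2 = ((24 + ((-1 - 8) + 5)) - 6)**2 = ((24 + (-9 + 5)) - 6)**2 = ((24 - 4) - 6)**2 = (20 - 6)**2 = 14**2 = 196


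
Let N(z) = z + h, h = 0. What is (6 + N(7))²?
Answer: 169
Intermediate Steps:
N(z) = z (N(z) = z + 0 = z)
(6 + N(7))² = (6 + 7)² = 13² = 169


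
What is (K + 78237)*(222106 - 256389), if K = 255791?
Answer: -11451481924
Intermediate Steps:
(K + 78237)*(222106 - 256389) = (255791 + 78237)*(222106 - 256389) = 334028*(-34283) = -11451481924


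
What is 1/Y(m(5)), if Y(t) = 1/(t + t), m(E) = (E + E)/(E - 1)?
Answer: 5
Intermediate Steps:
m(E) = 2*E/(-1 + E) (m(E) = (2*E)/(-1 + E) = 2*E/(-1 + E))
Y(t) = 1/(2*t)
1/Y(m(5)) = 1/(1/(2*((2*5/(-1 + 5))))) = 1/(1/(2*((2*5/4)))) = 1/(1/(2*((2*5*(¼))))) = 1/(1/(2*(5/2))) = 1/((½)*(⅖)) = 1/(⅕) = 5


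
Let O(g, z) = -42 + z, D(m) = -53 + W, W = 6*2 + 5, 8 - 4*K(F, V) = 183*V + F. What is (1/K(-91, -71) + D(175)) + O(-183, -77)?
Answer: -507314/3273 ≈ -155.00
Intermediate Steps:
K(F, V) = 2 - 183*V/4 - F/4 (K(F, V) = 2 - (183*V + F)/4 = 2 - (F + 183*V)/4 = 2 + (-183*V/4 - F/4) = 2 - 183*V/4 - F/4)
W = 17 (W = 12 + 5 = 17)
D(m) = -36 (D(m) = -53 + 17 = -36)
(1/K(-91, -71) + D(175)) + O(-183, -77) = (1/(2 - 183/4*(-71) - ¼*(-91)) - 36) + (-42 - 77) = (1/(2 + 12993/4 + 91/4) - 36) - 119 = (1/3273 - 36) - 119 = -117827/3273 - 119 = -507314/3273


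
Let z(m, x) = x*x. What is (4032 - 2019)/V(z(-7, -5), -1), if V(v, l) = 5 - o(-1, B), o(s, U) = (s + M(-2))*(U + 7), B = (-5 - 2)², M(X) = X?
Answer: 2013/173 ≈ 11.636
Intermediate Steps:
B = 49 (B = (-7)² = 49)
z(m, x) = x²
o(s, U) = (-2 + s)*(7 + U) (o(s, U) = (s - 2)*(U + 7) = (-2 + s)*(7 + U))
V(v, l) = 173 (V(v, l) = 5 - (-14 - 2*49 + 7*(-1) + 49*(-1)) = 5 - (-14 - 98 - 7 - 49) = 5 - 1*(-168) = 5 + 168 = 173)
(4032 - 2019)/V(z(-7, -5), -1) = (4032 - 2019)/173 = 2013*(1/173) = 2013/173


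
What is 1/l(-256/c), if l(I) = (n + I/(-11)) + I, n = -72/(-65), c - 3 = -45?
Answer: 15015/99832 ≈ 0.15040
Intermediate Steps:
c = -42 (c = 3 - 45 = -42)
n = 72/65 (n = -72*(-1/65) = 72/65 ≈ 1.1077)
l(I) = 72/65 + 10*I/11 (l(I) = (72/65 + I/(-11)) + I = (72/65 + I*(-1/11)) + I = (72/65 - I/11) + I = 72/65 + 10*I/11)
1/l(-256/c) = 1/(72/65 + 10*(-256/(-42))/11) = 1/(72/65 + 10*(-256*(-1/42))/11) = 1/(72/65 + (10/11)*(128/21)) = 1/(72/65 + 1280/231) = 1/(99832/15015) = 15015/99832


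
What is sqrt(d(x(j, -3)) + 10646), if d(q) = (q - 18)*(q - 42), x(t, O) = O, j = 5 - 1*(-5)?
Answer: sqrt(11591) ≈ 107.66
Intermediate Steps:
j = 10 (j = 5 + 5 = 10)
d(q) = (-42 + q)*(-18 + q) (d(q) = (-18 + q)*(-42 + q) = (-42 + q)*(-18 + q))
sqrt(d(x(j, -3)) + 10646) = sqrt((756 + (-3)**2 - 60*(-3)) + 10646) = sqrt((756 + 9 + 180) + 10646) = sqrt(945 + 10646) = sqrt(11591)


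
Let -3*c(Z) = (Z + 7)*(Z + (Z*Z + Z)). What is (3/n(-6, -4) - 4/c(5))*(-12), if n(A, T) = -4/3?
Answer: 933/35 ≈ 26.657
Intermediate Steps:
n(A, T) = -4/3 (n(A, T) = -4*⅓ = -4/3)
c(Z) = -(7 + Z)*(Z² + 2*Z)/3 (c(Z) = -(Z + 7)*(Z + (Z*Z + Z))/3 = -(7 + Z)*(Z + (Z² + Z))/3 = -(7 + Z)*(Z + (Z + Z²))/3 = -(7 + Z)*(Z² + 2*Z)/3)
(3/n(-6, -4) - 4/c(5))*(-12) = (3/(-4/3) - 4*(-3/(5*(14 + 5² + 9*5))))*(-12) = (3*(-¾) - 4*(-3/(5*(14 + 25 + 45))))*(-12) = (-9/4 - 4/((-⅓*5*84)))*(-12) = (-9/4 - 4/(-140))*(-12) = (-9/4 - 4*(-1/140))*(-12) = (-9/4 + 1/35)*(-12) = -311/140*(-12) = 933/35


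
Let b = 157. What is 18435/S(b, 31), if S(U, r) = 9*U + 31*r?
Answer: 18435/2374 ≈ 7.7654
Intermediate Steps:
18435/S(b, 31) = 18435/(9*157 + 31*31) = 18435/(1413 + 961) = 18435/2374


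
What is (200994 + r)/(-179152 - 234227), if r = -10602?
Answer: -63464/137793 ≈ -0.46058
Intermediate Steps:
(200994 + r)/(-179152 - 234227) = (200994 - 10602)/(-179152 - 234227) = 190392/(-413379) = 190392*(-1/413379) = -63464/137793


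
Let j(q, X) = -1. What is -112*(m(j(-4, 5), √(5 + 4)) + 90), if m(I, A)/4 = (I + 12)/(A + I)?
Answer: -12544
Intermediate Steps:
m(I, A) = 4*(12 + I)/(A + I) (m(I, A) = 4*((I + 12)/(A + I)) = 4*((12 + I)/(A + I)) = 4*(12 + I)/(A + I))
-112*(m(j(-4, 5), √(5 + 4)) + 90) = -112*(4*(12 - 1)/(√(5 + 4) - 1) + 90) = -112*(4*11/(√9 - 1) + 90) = -112*(4*11/(3 - 1) + 90) = -112*(4*11/2 + 90) = -112*(4*(½)*11 + 90) = -112*(22 + 90) = -112*112 = -12544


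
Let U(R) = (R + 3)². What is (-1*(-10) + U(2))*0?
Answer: 0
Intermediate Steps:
U(R) = (3 + R)²
(-1*(-10) + U(2))*0 = (-1*(-10) + (3 + 2)²)*0 = (10 + 5²)*0 = (10 + 25)*0 = 35*0 = 0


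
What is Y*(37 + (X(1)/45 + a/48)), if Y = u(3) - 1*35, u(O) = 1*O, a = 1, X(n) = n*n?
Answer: -53342/45 ≈ -1185.4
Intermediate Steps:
X(n) = n²
u(O) = O
Y = -32 (Y = 3 - 1*35 = 3 - 35 = -32)
Y*(37 + (X(1)/45 + a/48)) = -32*(37 + (1²/45 + 1/48)) = -32*(37 + (1*(1/45) + 1*(1/48))) = -32*(37 + (1/45 + 1/48)) = -32*(37 + 31/720) = -32*26671/720 = -53342/45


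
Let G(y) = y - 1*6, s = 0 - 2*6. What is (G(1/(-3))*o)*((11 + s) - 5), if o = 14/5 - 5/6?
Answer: 1121/15 ≈ 74.733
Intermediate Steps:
s = -12 (s = 0 - 12 = -12)
o = 59/30 (o = 14*(⅕) - 5*⅙ = 14/5 - ⅚ = 59/30 ≈ 1.9667)
G(y) = -6 + y (G(y) = y - 6 = -6 + y)
(G(1/(-3))*o)*((11 + s) - 5) = ((-6 + 1/(-3))*(59/30))*((11 - 12) - 5) = ((-6 - ⅓)*(59/30))*(-1 - 5) = -19/3*59/30*(-6) = -1121/90*(-6) = 1121/15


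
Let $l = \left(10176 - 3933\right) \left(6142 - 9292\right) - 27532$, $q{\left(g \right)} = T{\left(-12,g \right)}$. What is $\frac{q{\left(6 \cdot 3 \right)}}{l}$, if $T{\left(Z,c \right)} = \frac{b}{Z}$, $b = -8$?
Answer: $- \frac{1}{29539473} \approx -3.3853 \cdot 10^{-8}$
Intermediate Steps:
$T{\left(Z,c \right)} = - \frac{8}{Z}$
$q{\left(g \right)} = \frac{2}{3}$ ($q{\left(g \right)} = - \frac{8}{-12} = \left(-8\right) \left(- \frac{1}{12}\right) = \frac{2}{3}$)
$l = -19692982$ ($l = 6243 \left(-3150\right) - 27532 = -19665450 - 27532 = -19692982$)
$\frac{q{\left(6 \cdot 3 \right)}}{l} = \frac{2}{3 \left(-19692982\right)} = \frac{2}{3} \left(- \frac{1}{19692982}\right) = - \frac{1}{29539473}$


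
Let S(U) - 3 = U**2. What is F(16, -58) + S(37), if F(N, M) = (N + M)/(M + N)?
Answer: 1373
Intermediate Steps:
S(U) = 3 + U**2
F(N, M) = 1 (F(N, M) = (M + N)/(M + N) = 1)
F(16, -58) + S(37) = 1 + (3 + 37**2) = 1 + (3 + 1369) = 1 + 1372 = 1373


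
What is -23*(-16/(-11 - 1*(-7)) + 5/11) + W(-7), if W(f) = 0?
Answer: -1127/11 ≈ -102.45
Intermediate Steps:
-23*(-16/(-11 - 1*(-7)) + 5/11) + W(-7) = -23*(-16/(-11 - 1*(-7)) + 5/11) + 0 = -23*(-16/(-11 + 7) + 5*(1/11)) + 0 = -23*(-16/(-4) + 5/11) + 0 = -23*(-16*(-1/4) + 5/11) + 0 = -23*(4 + 5/11) + 0 = -23*49/11 + 0 = -1127/11 + 0 = -1127/11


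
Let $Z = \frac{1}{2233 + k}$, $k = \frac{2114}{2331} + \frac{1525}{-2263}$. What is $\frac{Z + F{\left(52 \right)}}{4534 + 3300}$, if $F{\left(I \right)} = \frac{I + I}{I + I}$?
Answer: $\frac{1683671087}{13183975757672} \approx 0.00012771$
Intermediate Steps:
$F{\left(I \right)} = 1$ ($F{\left(I \right)} = \frac{2 I}{2 I} = 2 I \frac{1}{2 I} = 1$)
$k = \frac{175601}{753579}$ ($k = 2114 \cdot \frac{1}{2331} + 1525 \left(- \frac{1}{2263}\right) = \frac{302}{333} - \frac{1525}{2263} = \frac{175601}{753579} \approx 0.23302$)
$Z = \frac{753579}{1682917508}$ ($Z = \frac{1}{2233 + \frac{175601}{753579}} = \frac{1}{\frac{1682917508}{753579}} = \frac{753579}{1682917508} \approx 0.00044778$)
$\frac{Z + F{\left(52 \right)}}{4534 + 3300} = \frac{\frac{753579}{1682917508} + 1}{4534 + 3300} = \frac{1683671087}{1682917508 \cdot 7834} = \frac{1683671087}{1682917508} \cdot \frac{1}{7834} = \frac{1683671087}{13183975757672}$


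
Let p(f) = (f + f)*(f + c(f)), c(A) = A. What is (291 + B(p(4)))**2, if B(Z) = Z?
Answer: 126025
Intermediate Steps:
p(f) = 4*f**2 (p(f) = (f + f)*(f + f) = (2*f)*(2*f) = 4*f**2)
(291 + B(p(4)))**2 = (291 + 4*4**2)**2 = (291 + 4*16)**2 = (291 + 64)**2 = 355**2 = 126025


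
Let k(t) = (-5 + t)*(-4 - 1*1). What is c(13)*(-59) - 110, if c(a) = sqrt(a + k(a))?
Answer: -110 - 177*I*sqrt(3) ≈ -110.0 - 306.57*I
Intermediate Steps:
k(t) = 25 - 5*t (k(t) = (-5 + t)*(-4 - 1) = (-5 + t)*(-5) = 25 - 5*t)
c(a) = sqrt(25 - 4*a) (c(a) = sqrt(a + (25 - 5*a)) = sqrt(25 - 4*a))
c(13)*(-59) - 110 = sqrt(25 - 4*13)*(-59) - 110 = sqrt(25 - 52)*(-59) - 110 = sqrt(-27)*(-59) - 110 = (3*I*sqrt(3))*(-59) - 110 = -177*I*sqrt(3) - 110 = -110 - 177*I*sqrt(3)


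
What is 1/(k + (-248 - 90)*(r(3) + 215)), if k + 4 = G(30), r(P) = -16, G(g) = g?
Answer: -1/67236 ≈ -1.4873e-5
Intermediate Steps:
k = 26 (k = -4 + 30 = 26)
1/(k + (-248 - 90)*(r(3) + 215)) = 1/(26 + (-248 - 90)*(-16 + 215)) = 1/(26 - 338*199) = 1/(26 - 67262) = 1/(-67236) = -1/67236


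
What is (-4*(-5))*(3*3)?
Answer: 180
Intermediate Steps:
(-4*(-5))*(3*3) = 20*9 = 180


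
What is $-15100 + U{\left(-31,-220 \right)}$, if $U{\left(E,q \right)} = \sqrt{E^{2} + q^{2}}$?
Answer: $-15100 + \sqrt{49361} \approx -14878.0$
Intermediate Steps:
$-15100 + U{\left(-31,-220 \right)} = -15100 + \sqrt{\left(-31\right)^{2} + \left(-220\right)^{2}} = -15100 + \sqrt{961 + 48400} = -15100 + \sqrt{49361}$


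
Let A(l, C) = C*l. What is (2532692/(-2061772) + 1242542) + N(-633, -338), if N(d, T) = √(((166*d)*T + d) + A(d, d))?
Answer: 640458942933/515443 + 2*√8979105 ≈ 1.2485e+6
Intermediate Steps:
N(d, T) = √(d + d² + 166*T*d) (N(d, T) = √(((166*d)*T + d) + d*d) = √((166*T*d + d) + d²) = √((d + 166*T*d) + d²) = √(d + d² + 166*T*d))
(2532692/(-2061772) + 1242542) + N(-633, -338) = (2532692/(-2061772) + 1242542) + √(-633*(1 - 633 + 166*(-338))) = (2532692*(-1/2061772) + 1242542) + √(-633*(1 - 633 - 56108)) = (-633173/515443 + 1242542) + √(-633*(-56740)) = 640458942933/515443 + √35916420 = 640458942933/515443 + 2*√8979105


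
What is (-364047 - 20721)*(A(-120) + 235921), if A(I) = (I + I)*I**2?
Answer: 1238983356672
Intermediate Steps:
A(I) = 2*I**3 (A(I) = (2*I)*I**2 = 2*I**3)
(-364047 - 20721)*(A(-120) + 235921) = (-364047 - 20721)*(2*(-120)**3 + 235921) = -384768*(2*(-1728000) + 235921) = -384768*(-3456000 + 235921) = -384768*(-3220079) = 1238983356672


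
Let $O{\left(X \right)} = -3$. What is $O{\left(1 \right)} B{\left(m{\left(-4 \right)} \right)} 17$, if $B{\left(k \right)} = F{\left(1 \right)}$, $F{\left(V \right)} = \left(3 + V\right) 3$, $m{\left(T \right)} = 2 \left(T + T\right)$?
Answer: $-612$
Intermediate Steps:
$m{\left(T \right)} = 4 T$ ($m{\left(T \right)} = 2 \cdot 2 T = 4 T$)
$F{\left(V \right)} = 9 + 3 V$
$B{\left(k \right)} = 12$ ($B{\left(k \right)} = 9 + 3 \cdot 1 = 9 + 3 = 12$)
$O{\left(1 \right)} B{\left(m{\left(-4 \right)} \right)} 17 = \left(-3\right) 12 \cdot 17 = \left(-36\right) 17 = -612$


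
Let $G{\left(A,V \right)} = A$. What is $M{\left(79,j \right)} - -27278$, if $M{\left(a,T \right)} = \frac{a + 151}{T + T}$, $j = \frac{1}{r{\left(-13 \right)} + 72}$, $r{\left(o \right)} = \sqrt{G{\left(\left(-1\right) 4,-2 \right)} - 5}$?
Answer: $35558 + 345 i \approx 35558.0 + 345.0 i$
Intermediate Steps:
$r{\left(o \right)} = 3 i$ ($r{\left(o \right)} = \sqrt{\left(-1\right) 4 - 5} = \sqrt{-4 - 5} = \sqrt{-9} = 3 i$)
$j = \frac{72 - 3 i}{5193}$ ($j = \frac{1}{3 i + 72} = \frac{1}{72 + 3 i} = \frac{72 - 3 i}{5193} \approx 0.013865 - 0.0005777 i$)
$M{\left(a,T \right)} = \frac{151 + a}{2 T}$
$M{\left(79,j \right)} - -27278 = \frac{151 + 79}{2 \left(\frac{8}{577} - \frac{i}{1731}\right)} - -27278 = \frac{1}{2} \cdot 5193 \left(\frac{8}{577} + \frac{i}{1731}\right) 230 + 27278 = \left(8280 + 345 i\right) + 27278 = 35558 + 345 i$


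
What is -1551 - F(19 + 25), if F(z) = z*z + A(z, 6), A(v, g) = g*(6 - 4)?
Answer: -3499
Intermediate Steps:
A(v, g) = 2*g (A(v, g) = g*2 = 2*g)
F(z) = 12 + z**2 (F(z) = z*z + 2*6 = z**2 + 12 = 12 + z**2)
-1551 - F(19 + 25) = -1551 - (12 + (19 + 25)**2) = -1551 - (12 + 44**2) = -1551 - (12 + 1936) = -1551 - 1*1948 = -1551 - 1948 = -3499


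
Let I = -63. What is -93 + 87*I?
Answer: -5574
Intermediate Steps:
-93 + 87*I = -93 + 87*(-63) = -93 - 5481 = -5574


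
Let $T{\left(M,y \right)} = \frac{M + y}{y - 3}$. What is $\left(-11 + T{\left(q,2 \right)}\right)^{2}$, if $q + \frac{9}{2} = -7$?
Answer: $\frac{9}{4} \approx 2.25$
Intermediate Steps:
$q = - \frac{23}{2}$ ($q = - \frac{9}{2} - 7 = - \frac{23}{2} \approx -11.5$)
$T{\left(M,y \right)} = \frac{M + y}{-3 + y}$
$\left(-11 + T{\left(q,2 \right)}\right)^{2} = \left(-11 + \frac{- \frac{23}{2} + 2}{-3 + 2}\right)^{2} = \left(-11 + \frac{1}{-1} \left(- \frac{19}{2}\right)\right)^{2} = \left(-11 - - \frac{19}{2}\right)^{2} = \left(-11 + \frac{19}{2}\right)^{2} = \left(- \frac{3}{2}\right)^{2} = \frac{9}{4}$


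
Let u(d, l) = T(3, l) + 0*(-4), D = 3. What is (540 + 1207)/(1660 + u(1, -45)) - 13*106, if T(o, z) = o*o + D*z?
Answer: -2112105/1534 ≈ -1376.9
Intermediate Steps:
T(o, z) = o² + 3*z (T(o, z) = o*o + 3*z = o² + 3*z)
u(d, l) = 9 + 3*l (u(d, l) = (3² + 3*l) + 0*(-4) = (9 + 3*l) + 0 = 9 + 3*l)
(540 + 1207)/(1660 + u(1, -45)) - 13*106 = (540 + 1207)/(1660 + (9 + 3*(-45))) - 13*106 = 1747/(1660 + (9 - 135)) - 1378 = 1747/(1660 - 126) - 1378 = 1747/1534 - 1378 = -2112105/1534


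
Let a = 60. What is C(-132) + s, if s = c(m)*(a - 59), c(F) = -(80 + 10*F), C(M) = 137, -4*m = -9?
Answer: 69/2 ≈ 34.500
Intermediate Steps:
m = 9/4 (m = -¼*(-9) = 9/4 ≈ 2.2500)
c(F) = -80 - 10*F (c(F) = -(80 + 10*F) = -10*(8 + F) = -80 - 10*F)
s = -205/2 (s = (-80 - 10*9/4)*(60 - 59) = (-80 - 45/2)*1 = -205/2*1 = -205/2 ≈ -102.50)
C(-132) + s = 137 - 205/2 = 69/2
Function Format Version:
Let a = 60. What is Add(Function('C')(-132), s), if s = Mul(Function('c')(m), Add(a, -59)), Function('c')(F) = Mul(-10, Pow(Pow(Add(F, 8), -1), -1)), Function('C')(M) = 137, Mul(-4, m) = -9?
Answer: Rational(69, 2) ≈ 34.500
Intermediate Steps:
m = Rational(9, 4) (m = Mul(Rational(-1, 4), -9) = Rational(9, 4) ≈ 2.2500)
Function('c')(F) = Add(-80, Mul(-10, F)) (Function('c')(F) = Mul(-10, Pow(Pow(Add(8, F), -1), -1)) = Mul(-10, Add(8, F)) = Add(-80, Mul(-10, F)))
s = Rational(-205, 2) (s = Mul(Add(-80, Mul(-10, Rational(9, 4))), Add(60, -59)) = Mul(Add(-80, Rational(-45, 2)), 1) = Mul(Rational(-205, 2), 1) = Rational(-205, 2) ≈ -102.50)
Add(Function('C')(-132), s) = Add(137, Rational(-205, 2)) = Rational(69, 2)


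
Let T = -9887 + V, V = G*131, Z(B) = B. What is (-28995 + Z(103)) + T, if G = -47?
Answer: -44936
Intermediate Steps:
V = -6157 (V = -47*131 = -6157)
T = -16044 (T = -9887 - 6157 = -16044)
(-28995 + Z(103)) + T = (-28995 + 103) - 16044 = -28892 - 16044 = -44936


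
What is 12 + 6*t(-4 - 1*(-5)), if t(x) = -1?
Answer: 6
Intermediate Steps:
12 + 6*t(-4 - 1*(-5)) = 12 + 6*(-1) = 12 - 6 = 6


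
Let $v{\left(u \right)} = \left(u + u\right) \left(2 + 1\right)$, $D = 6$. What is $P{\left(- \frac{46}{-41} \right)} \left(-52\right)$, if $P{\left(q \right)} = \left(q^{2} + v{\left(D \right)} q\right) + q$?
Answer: $- \frac{3738696}{1681} \approx -2224.1$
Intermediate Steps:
$v{\left(u \right)} = 6 u$ ($v{\left(u \right)} = 2 u 3 = 6 u$)
$P{\left(q \right)} = q^{2} + 37 q$ ($P{\left(q \right)} = \left(q^{2} + 6 \cdot 6 q\right) + q = \left(q^{2} + 36 q\right) + q = q^{2} + 37 q$)
$P{\left(- \frac{46}{-41} \right)} \left(-52\right) = - \frac{46}{-41} \left(37 - \frac{46}{-41}\right) \left(-52\right) = \left(-46\right) \left(- \frac{1}{41}\right) \left(37 - - \frac{46}{41}\right) \left(-52\right) = \frac{46 \left(37 + \frac{46}{41}\right)}{41} \left(-52\right) = \frac{46}{41} \cdot \frac{1563}{41} \left(-52\right) = \frac{71898}{1681} \left(-52\right) = - \frac{3738696}{1681}$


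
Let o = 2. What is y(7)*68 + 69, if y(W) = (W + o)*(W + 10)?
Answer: 10473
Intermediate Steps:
y(W) = (2 + W)*(10 + W) (y(W) = (W + 2)*(W + 10) = (2 + W)*(10 + W))
y(7)*68 + 69 = (20 + 7² + 12*7)*68 + 69 = (20 + 49 + 84)*68 + 69 = 153*68 + 69 = 10404 + 69 = 10473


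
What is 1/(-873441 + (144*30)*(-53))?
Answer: -1/1102401 ≈ -9.0711e-7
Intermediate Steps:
1/(-873441 + (144*30)*(-53)) = 1/(-873441 + 4320*(-53)) = 1/(-873441 - 228960) = 1/(-1102401) = -1/1102401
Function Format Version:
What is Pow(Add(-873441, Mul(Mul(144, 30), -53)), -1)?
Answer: Rational(-1, 1102401) ≈ -9.0711e-7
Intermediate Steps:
Pow(Add(-873441, Mul(Mul(144, 30), -53)), -1) = Pow(Add(-873441, Mul(4320, -53)), -1) = Pow(Add(-873441, -228960), -1) = Pow(-1102401, -1) = Rational(-1, 1102401)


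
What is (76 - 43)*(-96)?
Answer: -3168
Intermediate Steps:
(76 - 43)*(-96) = 33*(-96) = -3168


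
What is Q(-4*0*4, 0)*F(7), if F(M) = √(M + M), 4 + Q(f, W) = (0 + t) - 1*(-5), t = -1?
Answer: 0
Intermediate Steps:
Q(f, W) = 0 (Q(f, W) = -4 + ((0 - 1) - 1*(-5)) = -4 + (-1 + 5) = -4 + 4 = 0)
F(M) = √2*√M (F(M) = √(2*M) = √2*√M)
Q(-4*0*4, 0)*F(7) = 0*(√2*√7) = 0*√14 = 0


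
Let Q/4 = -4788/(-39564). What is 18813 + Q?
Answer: 2953717/157 ≈ 18813.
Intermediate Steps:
Q = 76/157 (Q = 4*(-4788/(-39564)) = 4*(-4788*(-1/39564)) = 4*(19/157) = 76/157 ≈ 0.48408)
18813 + Q = 18813 + 76/157 = 2953717/157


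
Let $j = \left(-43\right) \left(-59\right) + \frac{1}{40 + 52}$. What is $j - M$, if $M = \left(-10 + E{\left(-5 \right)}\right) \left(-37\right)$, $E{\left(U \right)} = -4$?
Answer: $\frac{185749}{92} \approx 2019.0$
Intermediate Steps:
$j = \frac{233405}{92}$ ($j = 2537 + \frac{1}{92} = \frac{233405}{92} \approx 2537.0$)
$M = 518$ ($M = \left(-10 - 4\right) \left(-37\right) = \left(-14\right) \left(-37\right) = 518$)
$j - M = \frac{233405}{92} - 518 = \frac{185749}{92}$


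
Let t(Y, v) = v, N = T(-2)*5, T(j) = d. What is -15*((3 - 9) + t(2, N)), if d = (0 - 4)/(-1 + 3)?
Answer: 240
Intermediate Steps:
d = -2 (d = -4/2 = -4*½ = -2)
T(j) = -2
N = -10 (N = -2*5 = -10)
-15*((3 - 9) + t(2, N)) = -15*((3 - 9) - 10) = -15*(-6 - 10) = -15*(-16) = 240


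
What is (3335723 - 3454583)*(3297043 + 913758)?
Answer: -500495806860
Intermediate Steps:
(3335723 - 3454583)*(3297043 + 913758) = -118860*4210801 = -500495806860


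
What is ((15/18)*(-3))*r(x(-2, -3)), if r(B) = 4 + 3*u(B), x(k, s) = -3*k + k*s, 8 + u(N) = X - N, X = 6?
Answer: 95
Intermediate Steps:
u(N) = -2 - N (u(N) = -8 + (6 - N) = -2 - N)
r(B) = -2 - 3*B (r(B) = 4 + 3*(-2 - B) = 4 + (-6 - 3*B) = -2 - 3*B)
((15/18)*(-3))*r(x(-2, -3)) = ((15/18)*(-3))*(-2 - (-6)*(-3 - 3)) = ((15*(1/18))*(-3))*(-2 - (-6)*(-6)) = ((⅚)*(-3))*(-2 - 3*12) = -5*(-2 - 36)/2 = -5/2*(-38) = 95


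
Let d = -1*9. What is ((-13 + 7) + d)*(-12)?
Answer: 180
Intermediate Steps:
d = -9
((-13 + 7) + d)*(-12) = ((-13 + 7) - 9)*(-12) = (-6 - 9)*(-12) = -15*(-12) = 180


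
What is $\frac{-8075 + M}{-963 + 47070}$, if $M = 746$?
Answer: $- \frac{2443}{15369} \approx -0.15896$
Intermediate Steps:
$\frac{-8075 + M}{-963 + 47070} = \frac{-8075 + 746}{-963 + 47070} = - \frac{7329}{46107} = \left(-7329\right) \frac{1}{46107} = - \frac{2443}{15369}$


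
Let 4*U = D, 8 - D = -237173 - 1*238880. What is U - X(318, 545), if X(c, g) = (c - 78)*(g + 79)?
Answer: -122979/4 ≈ -30745.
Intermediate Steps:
D = 476061 (D = 8 - (-237173 - 1*238880) = 8 - (-237173 - 238880) = 8 - 1*(-476053) = 8 + 476053 = 476061)
U = 476061/4 (U = (¼)*476061 = 476061/4 ≈ 1.1902e+5)
X(c, g) = (-78 + c)*(79 + g)
U - X(318, 545) = 476061/4 - (-6162 - 78*545 + 79*318 + 318*545) = 476061/4 - (-6162 - 42510 + 25122 + 173310) = 476061/4 - 1*149760 = 476061/4 - 149760 = -122979/4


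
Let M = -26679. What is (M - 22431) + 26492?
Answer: -22618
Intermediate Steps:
(M - 22431) + 26492 = (-26679 - 22431) + 26492 = -49110 + 26492 = -22618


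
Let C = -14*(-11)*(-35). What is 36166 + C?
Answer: 30776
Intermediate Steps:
C = -5390 (C = 154*(-35) = -5390)
36166 + C = 36166 - 5390 = 30776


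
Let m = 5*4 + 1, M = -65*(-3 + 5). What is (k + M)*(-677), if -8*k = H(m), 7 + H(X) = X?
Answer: 356779/4 ≈ 89195.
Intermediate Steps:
M = -130 (M = -65*2 = -130)
m = 21 (m = 20 + 1 = 21)
H(X) = -7 + X
k = -7/4 (k = -(-7 + 21)/8 = -⅛*14 = -7/4 ≈ -1.7500)
(k + M)*(-677) = (-7/4 - 130)*(-677) = -527/4*(-677) = 356779/4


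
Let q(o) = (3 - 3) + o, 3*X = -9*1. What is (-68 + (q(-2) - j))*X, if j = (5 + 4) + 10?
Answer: 267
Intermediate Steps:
X = -3 (X = (-9*1)/3 = (⅓)*(-9) = -3)
j = 19 (j = 9 + 10 = 19)
q(o) = o (q(o) = 0 + o = o)
(-68 + (q(-2) - j))*X = (-68 + (-2 - 1*19))*(-3) = (-68 + (-2 - 19))*(-3) = (-68 - 21)*(-3) = -89*(-3) = 267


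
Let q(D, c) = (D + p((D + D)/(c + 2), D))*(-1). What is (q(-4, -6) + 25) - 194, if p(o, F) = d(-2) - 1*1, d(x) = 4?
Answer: -168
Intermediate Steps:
p(o, F) = 3 (p(o, F) = 4 - 1*1 = 4 - 1 = 3)
q(D, c) = -3 - D (q(D, c) = (D + 3)*(-1) = (3 + D)*(-1) = -3 - D)
(q(-4, -6) + 25) - 194 = ((-3 - 1*(-4)) + 25) - 194 = ((-3 + 4) + 25) - 194 = (1 + 25) - 194 = 26 - 194 = -168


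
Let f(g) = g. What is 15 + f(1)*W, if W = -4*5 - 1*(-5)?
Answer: 0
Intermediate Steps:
W = -15 (W = -20 + 5 = -15)
15 + f(1)*W = 15 + 1*(-15) = 15 - 15 = 0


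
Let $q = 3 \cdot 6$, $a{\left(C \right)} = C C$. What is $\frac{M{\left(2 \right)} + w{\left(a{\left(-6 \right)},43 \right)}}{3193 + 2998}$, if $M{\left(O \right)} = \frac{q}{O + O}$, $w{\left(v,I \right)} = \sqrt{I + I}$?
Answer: $\frac{9}{12382} + \frac{\sqrt{86}}{6191} \approx 0.0022248$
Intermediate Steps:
$a{\left(C \right)} = C^{2}$
$q = 18$
$w{\left(v,I \right)} = \sqrt{2} \sqrt{I}$ ($w{\left(v,I \right)} = \sqrt{2 I} = \sqrt{2} \sqrt{I}$)
$M{\left(O \right)} = \frac{9}{O}$ ($M{\left(O \right)} = \frac{1}{O + O} 18 = \frac{1}{2 O} 18 = \frac{9}{O}$)
$\frac{M{\left(2 \right)} + w{\left(a{\left(-6 \right)},43 \right)}}{3193 + 2998} = \frac{\frac{9}{2} + \sqrt{2} \sqrt{43}}{3193 + 2998} = \frac{9 \cdot \frac{1}{2} + \sqrt{86}}{6191} = \left(\frac{9}{2} + \sqrt{86}\right) \frac{1}{6191} = \frac{9}{12382} + \frac{\sqrt{86}}{6191}$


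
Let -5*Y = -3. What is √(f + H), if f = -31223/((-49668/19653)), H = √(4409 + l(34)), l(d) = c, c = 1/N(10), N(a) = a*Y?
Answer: √(7619389311123 + 102787926*√158730)/24834 ≈ 111.45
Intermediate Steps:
Y = ⅗ (Y = -⅕*(-3) = ⅗ ≈ 0.60000)
N(a) = 3*a/5 (N(a) = a*(⅗) = 3*a/5)
c = ⅙ (c = 1/((⅗)*10) = 1/6 = ⅙ ≈ 0.16667)
l(d) = ⅙
H = √158730/6 (H = √(4409 + ⅙) = √(26455/6) = √158730/6 ≈ 66.402)
f = 204541873/16556 (f = -31223/((-49668*1/19653)) = -31223/(-16556/6551) = -31223*(-6551/16556) = 204541873/16556 ≈ 12355.)
√(f + H) = √(204541873/16556 + √158730/6)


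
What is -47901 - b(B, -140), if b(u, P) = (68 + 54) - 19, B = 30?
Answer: -48004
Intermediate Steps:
b(u, P) = 103 (b(u, P) = 122 - 19 = 103)
-47901 - b(B, -140) = -47901 - 1*103 = -47901 - 103 = -48004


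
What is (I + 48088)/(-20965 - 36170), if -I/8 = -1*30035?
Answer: -288368/57135 ≈ -5.0471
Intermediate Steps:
I = 240280 (I = -(-8)*30035 = -8*(-30035) = 240280)
(I + 48088)/(-20965 - 36170) = (240280 + 48088)/(-20965 - 36170) = 288368/(-57135) = 288368*(-1/57135) = -288368/57135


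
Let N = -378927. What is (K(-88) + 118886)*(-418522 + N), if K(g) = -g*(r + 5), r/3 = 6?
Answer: -96419558590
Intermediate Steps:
r = 18 (r = 3*6 = 18)
K(g) = -23*g (K(g) = -g*(18 + 5) = -g*23 = -23*g)
(K(-88) + 118886)*(-418522 + N) = (-23*(-88) + 118886)*(-418522 - 378927) = (2024 + 118886)*(-797449) = 120910*(-797449) = -96419558590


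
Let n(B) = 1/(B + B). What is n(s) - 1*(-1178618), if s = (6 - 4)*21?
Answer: 99003913/84 ≈ 1.1786e+6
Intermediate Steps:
s = 42 (s = 2*21 = 42)
n(B) = 1/(2*B)
n(s) - 1*(-1178618) = (½)/42 - 1*(-1178618) = (½)*(1/42) + 1178618 = 1/84 + 1178618 = 99003913/84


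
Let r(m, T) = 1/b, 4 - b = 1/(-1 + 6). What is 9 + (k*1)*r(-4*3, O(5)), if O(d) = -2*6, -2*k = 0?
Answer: 9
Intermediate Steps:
k = 0 (k = -½*0 = 0)
O(d) = -12
b = 19/5 (b = 4 - 1/(-1 + 6) = 4 - 1/5 = 4 - 1*⅕ = 4 - ⅕ = 19/5 ≈ 3.8000)
r(m, T) = 5/19 (r(m, T) = 1/(19/5) = 5/19)
9 + (k*1)*r(-4*3, O(5)) = 9 + (0*1)*(5/19) = 9 + 0*(5/19) = 9 + 0 = 9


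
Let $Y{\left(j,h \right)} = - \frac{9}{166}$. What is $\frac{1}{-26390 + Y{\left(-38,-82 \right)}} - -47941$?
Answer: $\frac{210017487643}{4380749} \approx 47941.0$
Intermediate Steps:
$Y{\left(j,h \right)} = - \frac{9}{166}$ ($Y{\left(j,h \right)} = \left(-9\right) \frac{1}{166} = - \frac{9}{166}$)
$\frac{1}{-26390 + Y{\left(-38,-82 \right)}} - -47941 = \frac{1}{-26390 - \frac{9}{166}} - -47941 = \frac{1}{- \frac{4380749}{166}} + 47941 = - \frac{166}{4380749} + 47941 = \frac{210017487643}{4380749}$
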